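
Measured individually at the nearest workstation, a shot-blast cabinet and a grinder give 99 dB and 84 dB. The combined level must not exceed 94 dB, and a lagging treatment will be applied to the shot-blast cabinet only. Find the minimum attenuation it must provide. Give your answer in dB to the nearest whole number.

Fixed contribution from the other source: Σ 10^(L/10) = 10^(84/10) = 2.512e+08 (84.00 dB).
The limit corresponds to 10^(94/10) = 2.512e+09; subtracting the fixed part leaves 2.261e+09 for the shot-blast cabinet, i.e. 93.54 dB.
So the shot-blast cabinet must be reduced from 99 to 93.54 dB: IL = 5.46 dB.

5 dB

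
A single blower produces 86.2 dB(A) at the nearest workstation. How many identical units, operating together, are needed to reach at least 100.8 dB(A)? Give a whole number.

29

The shortfall is 100.8 − 86.2 = 14.6 dB, and N units add 10·log₁₀ N, so need 10·log₁₀ N ≥ 14.6.
N ≥ 10^(14.6/10) = 28.840, so N = 29.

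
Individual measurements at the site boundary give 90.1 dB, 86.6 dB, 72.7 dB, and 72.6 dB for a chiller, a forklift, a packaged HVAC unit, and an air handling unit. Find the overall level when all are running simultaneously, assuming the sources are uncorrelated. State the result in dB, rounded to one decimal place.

91.8 dB

Incoherent sources combine by intensity addition: L_total = 10·log₁₀(Σ 10^(L_i/10)).
Σ 10^(L/10) = 10^(90.1/10) + 10^(86.6/10) + 10^(72.7/10) + 10^(72.6/10) = 1.517e+09.
L_total = 10·log₁₀(1.517e+09) = 91.81 dB.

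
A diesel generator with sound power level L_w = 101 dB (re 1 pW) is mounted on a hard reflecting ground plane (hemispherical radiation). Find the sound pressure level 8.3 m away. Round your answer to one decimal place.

L_p = L_w − 10·log₁₀(2π·r²) with r = 8.3 m.
2π·r² = 432.8 m², 10·log₁₀ of that is 26.363 dB.
L_p = 101 − 26.363 = 74.64 dB.

74.6 dB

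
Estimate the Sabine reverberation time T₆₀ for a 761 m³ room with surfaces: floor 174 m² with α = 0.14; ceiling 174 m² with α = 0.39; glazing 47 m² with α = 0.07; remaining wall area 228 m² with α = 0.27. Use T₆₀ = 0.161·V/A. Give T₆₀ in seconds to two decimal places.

Summing Sᵢαᵢ: 174·0.14 + 174·0.39 + 47·0.07 + 228·0.27 = 157.07 m².
T₆₀ = 0.161 × 761 / 157.07 = 0.780 s.

0.78 s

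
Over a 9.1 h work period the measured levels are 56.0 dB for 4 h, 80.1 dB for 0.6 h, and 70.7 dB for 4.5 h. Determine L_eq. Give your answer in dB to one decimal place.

71.0 dB

The energy average is taken in the linear domain: L_eq = 10·log₁₀[(Σ tᵢ·10^(Lᵢ/10))/T], T = 9.1 h.
Σ tᵢ·10^(Lᵢ/10) = 4·10^(56.0/10) + 0.6·10^(80.1/10) + 4.5·10^(70.7/10) = 1.159e+08.
L_eq = 10·log₁₀(1.159e+08/9.1) = 71.05 dB.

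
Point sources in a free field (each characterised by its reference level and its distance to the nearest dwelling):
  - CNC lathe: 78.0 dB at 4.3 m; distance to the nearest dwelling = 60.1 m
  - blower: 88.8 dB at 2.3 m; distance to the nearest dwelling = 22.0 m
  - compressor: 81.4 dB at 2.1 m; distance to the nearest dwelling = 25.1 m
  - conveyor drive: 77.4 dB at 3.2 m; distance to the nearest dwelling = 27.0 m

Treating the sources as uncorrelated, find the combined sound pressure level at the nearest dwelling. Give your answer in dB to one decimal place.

Propagate each source to the receiver with L = L_ref − 20·log₁₀(r/r_ref), then add intensities.
CNC lathe: 78.0 − 20·log₁₀(60.1/4.3) = 78.0 − 22.91 = 55.09 dB.
blower: 88.8 − 20·log₁₀(22.0/2.3) = 88.8 − 19.61 = 69.19 dB.
compressor: 81.4 − 20·log₁₀(25.1/2.1) = 81.4 − 21.55 = 59.85 dB.
conveyor drive: 77.4 − 20·log₁₀(27.0/3.2) = 77.4 − 18.52 = 58.88 dB.
Σ 10^(L/10) = 1.035e+07 → L_total = 10·log₁₀(1.035e+07) = 70.15 dB.

70.2 dB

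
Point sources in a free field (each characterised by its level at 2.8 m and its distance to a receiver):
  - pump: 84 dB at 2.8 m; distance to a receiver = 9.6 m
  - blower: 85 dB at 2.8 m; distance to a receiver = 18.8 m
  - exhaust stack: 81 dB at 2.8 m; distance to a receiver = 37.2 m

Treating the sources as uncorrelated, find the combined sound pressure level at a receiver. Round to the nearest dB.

75 dB

First find each source's level at the receiver (point-source: −20·log₁₀(r/r_ref)), then combine on an intensity basis.
pump: 84 − 20·log₁₀(9.6/2.8) = 84 − 10.70 = 73.30 dB.
blower: 85 − 20·log₁₀(18.8/2.8) = 85 − 16.54 = 68.46 dB.
exhaust stack: 81 − 20·log₁₀(37.2/2.8) = 81 − 22.47 = 58.53 dB.
Σ 10^(L/10) = 2.910e+07 → L_total = 10·log₁₀(2.910e+07) = 74.64 dB.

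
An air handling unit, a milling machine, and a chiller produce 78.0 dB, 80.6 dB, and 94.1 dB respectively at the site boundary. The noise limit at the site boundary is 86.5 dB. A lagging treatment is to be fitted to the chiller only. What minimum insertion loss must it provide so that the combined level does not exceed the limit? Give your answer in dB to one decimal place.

9.8 dB

The untreated sources together contribute 10^(78.0/10) + 10^(80.6/10) = 1.779e+08, i.e. 82.50 dB.
The limit corresponds to 10^(86.5/10) = 4.467e+08; subtracting the fixed part leaves 2.688e+08 for the chiller, i.e. 84.29 dB.
So the chiller must be reduced from 94.1 to 84.29 dB: IL = 9.81 dB.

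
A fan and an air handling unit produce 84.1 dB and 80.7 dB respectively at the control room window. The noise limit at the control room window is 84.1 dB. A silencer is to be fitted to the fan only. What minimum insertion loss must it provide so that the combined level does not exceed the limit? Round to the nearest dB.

The untreated sources together contribute 10^(80.7/10) = 1.175e+08, i.e. 80.70 dB.
The limit corresponds to 10^(84.1/10) = 2.570e+08; subtracting the fixed part leaves 1.395e+08 for the fan, i.e. 81.45 dB.
So the fan must be reduced from 84.1 to 81.45 dB: IL = 2.65 dB.

3 dB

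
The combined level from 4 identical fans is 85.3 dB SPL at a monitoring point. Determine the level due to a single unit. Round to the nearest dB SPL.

79 dB SPL

4 equal contributions raise the level by 10·log₁₀ 4 = 6.021 dB, so each unit alone gives 85.3 − 6.021.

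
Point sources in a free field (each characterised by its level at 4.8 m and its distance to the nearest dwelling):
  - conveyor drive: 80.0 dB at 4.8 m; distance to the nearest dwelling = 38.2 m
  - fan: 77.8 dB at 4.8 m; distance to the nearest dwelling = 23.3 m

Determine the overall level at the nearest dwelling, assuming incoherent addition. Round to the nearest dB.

First find each source's level at the receiver (point-source: −20·log₁₀(r/r_ref)), then combine on an intensity basis.
conveyor drive: 80.0 − 20·log₁₀(38.2/4.8) = 80.0 − 18.02 = 61.98 dB.
fan: 77.8 − 20·log₁₀(23.3/4.8) = 77.8 − 13.72 = 64.08 dB.
Σ 10^(L/10) = 4.136e+06 → L_total = 10·log₁₀(4.136e+06) = 66.17 dB.

66 dB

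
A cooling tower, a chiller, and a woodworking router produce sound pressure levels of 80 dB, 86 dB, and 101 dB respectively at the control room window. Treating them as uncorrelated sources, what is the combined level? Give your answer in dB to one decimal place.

101.2 dB

Incoherent sources combine by intensity addition: L_total = 10·log₁₀(Σ 10^(L_i/10)).
Σ 10^(L/10) = 10^(80/10) + 10^(86/10) + 10^(101/10) = 1.309e+10.
L_total = 10·log₁₀(1.309e+10) = 101.17 dB.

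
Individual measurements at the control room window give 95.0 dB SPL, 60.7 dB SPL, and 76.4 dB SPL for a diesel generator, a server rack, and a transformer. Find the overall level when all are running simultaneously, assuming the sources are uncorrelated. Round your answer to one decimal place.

95.1 dB SPL

Incoherent sources combine by intensity addition: L_total = 10·log₁₀(Σ 10^(L_i/10)).
Σ 10^(L/10) = 10^(95.0/10) + 10^(60.7/10) + 10^(76.4/10) = 3.207e+09.
L_total = 10·log₁₀(3.207e+09) = 95.06 dB SPL.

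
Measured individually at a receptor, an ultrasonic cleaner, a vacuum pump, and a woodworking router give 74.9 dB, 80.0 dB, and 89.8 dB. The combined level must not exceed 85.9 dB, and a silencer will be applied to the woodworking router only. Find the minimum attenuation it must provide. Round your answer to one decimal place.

5.7 dB

The untreated sources together contribute 10^(74.9/10) + 10^(80.0/10) = 1.309e+08, i.e. 81.17 dB.
To meet 85.9 dB overall, the treated woodworking router may contribute at most 10^(85.9/10) − 1.309e+08 = 2.581e+08, i.e. 84.12 dB.
Required insertion loss = 89.8 − 84.12 = 5.68 dB.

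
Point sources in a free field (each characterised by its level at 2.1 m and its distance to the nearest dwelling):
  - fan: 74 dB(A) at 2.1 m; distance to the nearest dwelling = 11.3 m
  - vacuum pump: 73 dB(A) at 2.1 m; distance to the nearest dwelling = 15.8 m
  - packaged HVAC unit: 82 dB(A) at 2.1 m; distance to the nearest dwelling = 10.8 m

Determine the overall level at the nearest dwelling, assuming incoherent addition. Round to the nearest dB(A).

First find each source's level at the receiver (point-source: −20·log₁₀(r/r_ref)), then combine on an intensity basis.
fan: 74 − 20·log₁₀(11.3/2.1) = 74 − 14.62 = 59.38 dB(A).
vacuum pump: 73 − 20·log₁₀(15.8/2.1) = 73 − 17.53 = 55.47 dB(A).
packaged HVAC unit: 82 − 20·log₁₀(10.8/2.1) = 82 − 14.22 = 67.78 dB(A).
Σ 10^(L/10) = 7.212e+06 → L_total = 10·log₁₀(7.212e+06) = 68.58 dB(A).

69 dB(A)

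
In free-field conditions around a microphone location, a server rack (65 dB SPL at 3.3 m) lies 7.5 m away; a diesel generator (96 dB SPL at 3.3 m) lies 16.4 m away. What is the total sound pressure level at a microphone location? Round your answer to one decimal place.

Propagate each source to the receiver with L = L_ref − 20·log₁₀(r/r_ref), then add intensities.
server rack: 65 − 20·log₁₀(7.5/3.3) = 65 − 7.13 = 57.87 dB SPL.
diesel generator: 96 − 20·log₁₀(16.4/3.3) = 96 − 13.93 = 82.07 dB SPL.
Σ 10^(L/10) = 1.618e+08 → L_total = 10·log₁₀(1.618e+08) = 82.09 dB SPL.

82.1 dB SPL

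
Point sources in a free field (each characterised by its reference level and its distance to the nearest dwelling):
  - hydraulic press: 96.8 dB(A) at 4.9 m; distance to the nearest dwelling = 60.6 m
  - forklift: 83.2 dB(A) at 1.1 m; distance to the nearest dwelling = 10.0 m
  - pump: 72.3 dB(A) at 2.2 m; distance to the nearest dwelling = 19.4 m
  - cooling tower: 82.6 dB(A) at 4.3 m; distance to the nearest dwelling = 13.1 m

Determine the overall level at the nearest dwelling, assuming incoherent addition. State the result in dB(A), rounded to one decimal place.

Propagate each source to the receiver with L = L_ref − 20·log₁₀(r/r_ref), then add intensities.
hydraulic press: 96.8 − 20·log₁₀(60.6/4.9) = 96.8 − 21.85 = 74.95 dB(A).
forklift: 83.2 − 20·log₁₀(10.0/1.1) = 83.2 − 19.17 = 64.03 dB(A).
pump: 72.3 − 20·log₁₀(19.4/2.2) = 72.3 − 18.91 = 53.39 dB(A).
cooling tower: 82.6 − 20·log₁₀(13.1/4.3) = 82.6 − 9.68 = 72.92 dB(A).
Σ 10^(L/10) = 5.365e+07 → L_total = 10·log₁₀(5.365e+07) = 77.30 dB(A).

77.3 dB(A)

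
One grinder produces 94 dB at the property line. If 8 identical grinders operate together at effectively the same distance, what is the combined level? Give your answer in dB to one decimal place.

L_total = L₁ + 10·log₁₀ N for N identical incoherent sources.
L_total = 94 + 10·log₁₀(8) = 94 + 9.031 = 103.03 dB.

103.0 dB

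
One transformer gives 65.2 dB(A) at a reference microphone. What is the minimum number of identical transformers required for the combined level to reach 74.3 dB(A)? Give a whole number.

The shortfall is 74.3 − 65.2 = 9.1 dB, and N units add 10·log₁₀ N, so need 10·log₁₀ N ≥ 9.1.
N ≥ 10^(9.1/10) = 8.128, so N = 9.

9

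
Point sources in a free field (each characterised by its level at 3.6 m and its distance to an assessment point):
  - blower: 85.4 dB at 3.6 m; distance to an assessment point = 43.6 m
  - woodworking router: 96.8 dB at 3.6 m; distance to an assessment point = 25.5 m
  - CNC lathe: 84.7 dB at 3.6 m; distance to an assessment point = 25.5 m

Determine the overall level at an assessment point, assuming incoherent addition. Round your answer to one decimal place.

80.2 dB

First find each source's level at the receiver (point-source: −20·log₁₀(r/r_ref)), then combine on an intensity basis.
blower: 85.4 − 20·log₁₀(43.6/3.6) = 85.4 − 21.66 = 63.74 dB.
woodworking router: 96.8 − 20·log₁₀(25.5/3.6) = 96.8 − 17.00 = 79.80 dB.
CNC lathe: 84.7 − 20·log₁₀(25.5/3.6) = 84.7 − 17.00 = 67.70 dB.
Σ 10^(L/10) = 1.036e+08 → L_total = 10·log₁₀(1.036e+08) = 80.16 dB.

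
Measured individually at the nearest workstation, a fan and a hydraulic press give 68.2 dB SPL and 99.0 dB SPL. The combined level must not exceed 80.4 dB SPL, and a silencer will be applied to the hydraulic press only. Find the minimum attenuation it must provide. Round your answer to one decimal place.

18.9 dB

The untreated sources together contribute 10^(68.2/10) = 6.607e+06, i.e. 68.20 dB SPL.
To meet 80.4 dB SPL overall, the treated hydraulic press may contribute at most 10^(80.4/10) − 6.607e+06 = 1.030e+08, i.e. 80.13 dB SPL.
So the hydraulic press must be reduced from 99.0 to 80.13 dB SPL: IL = 18.87 dB.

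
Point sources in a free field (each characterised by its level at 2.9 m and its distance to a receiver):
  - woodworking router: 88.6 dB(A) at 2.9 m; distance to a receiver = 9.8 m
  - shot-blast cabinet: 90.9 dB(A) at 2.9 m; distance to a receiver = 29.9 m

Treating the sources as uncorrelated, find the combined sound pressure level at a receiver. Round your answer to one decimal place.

First find each source's level at the receiver (point-source: −20·log₁₀(r/r_ref)), then combine on an intensity basis.
woodworking router: 88.6 − 20·log₁₀(9.8/2.9) = 88.6 − 10.58 = 78.02 dB(A).
shot-blast cabinet: 90.9 − 20·log₁₀(29.9/2.9) = 90.9 − 20.27 = 70.63 dB(A).
Σ 10^(L/10) = 7.501e+07 → L_total = 10·log₁₀(7.501e+07) = 78.75 dB(A).

78.8 dB(A)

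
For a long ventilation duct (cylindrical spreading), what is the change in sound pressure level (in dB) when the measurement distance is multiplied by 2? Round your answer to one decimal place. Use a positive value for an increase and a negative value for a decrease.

-3.0 dB

With cylindrical spreading the level changes by −10·log₁₀(r₂/r₁).
ΔL = −10·log₁₀(2) = -3.01 dB.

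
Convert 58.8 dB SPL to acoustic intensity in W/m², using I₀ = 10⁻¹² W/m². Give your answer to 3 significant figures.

7.59e-07 W/m²

I = I₀·10^(L/10) = 10⁻¹² × 10^(58.8/10) = 10^(-6.120).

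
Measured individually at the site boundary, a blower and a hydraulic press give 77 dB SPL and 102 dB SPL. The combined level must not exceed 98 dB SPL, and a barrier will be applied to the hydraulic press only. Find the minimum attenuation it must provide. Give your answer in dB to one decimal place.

4.0 dB

Fixed contribution from the other source: Σ 10^(L/10) = 10^(77/10) = 5.012e+07 (77.00 dB SPL).
To meet 98 dB SPL overall, the treated hydraulic press may contribute at most 10^(98/10) − 5.012e+07 = 6.259e+09, i.e. 97.97 dB SPL.
So the hydraulic press must be reduced from 102 to 97.97 dB SPL: IL = 4.03 dB.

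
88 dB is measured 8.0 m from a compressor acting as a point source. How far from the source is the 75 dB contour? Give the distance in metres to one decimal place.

35.7 m

For a point source L₁ − L₂ = 20·log₁₀(r₂/r₁), so r₂ = r₁·10^((L₁−L₂)/20).
r₂ = 8.0·10^((88−75)/20) = 8.0·10^(13.0/20) = 35.73 m.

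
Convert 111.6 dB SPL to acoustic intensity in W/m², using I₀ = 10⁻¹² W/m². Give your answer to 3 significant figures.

I/I₀ = 10^(111.6/10) = 1.445e+11, so I = 1.445e+11 × 10⁻¹² W/m².

0.145 W/m²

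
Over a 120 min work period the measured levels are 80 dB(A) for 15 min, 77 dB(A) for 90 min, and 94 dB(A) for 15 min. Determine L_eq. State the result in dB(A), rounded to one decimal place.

85.6 dB(A)

Weight each interval's intensity by its duration and average over T = 120 min:
Σ tᵢ·10^(Lᵢ/10) = 15·10^(80/10) + 90·10^(77/10) + 15·10^(94/10) = 4.369e+10.
L_eq = 10·log₁₀(4.369e+10/120) = 85.61 dB(A).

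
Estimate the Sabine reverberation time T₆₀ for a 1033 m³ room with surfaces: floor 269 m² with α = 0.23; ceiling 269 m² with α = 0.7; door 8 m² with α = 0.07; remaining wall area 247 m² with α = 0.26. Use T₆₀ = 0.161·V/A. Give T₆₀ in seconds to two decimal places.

0.53 s

Total absorption A = 269·0.23 + 269·0.7 + 8·0.07 + 247·0.26 = 314.95 m² sabins.
T₆₀ = 0.161 × 1033 / 314.95 = 0.528 s.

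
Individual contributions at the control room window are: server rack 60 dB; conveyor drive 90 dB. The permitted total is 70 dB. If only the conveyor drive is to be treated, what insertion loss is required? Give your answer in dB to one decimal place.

The untreated sources together contribute 10^(60/10) = 1.000e+06, i.e. 60.00 dB.
The limit corresponds to 10^(70/10) = 1.000e+07; subtracting the fixed part leaves 9.000e+06 for the conveyor drive, i.e. 69.54 dB.
Required insertion loss = 90 − 69.54 = 20.46 dB.

20.5 dB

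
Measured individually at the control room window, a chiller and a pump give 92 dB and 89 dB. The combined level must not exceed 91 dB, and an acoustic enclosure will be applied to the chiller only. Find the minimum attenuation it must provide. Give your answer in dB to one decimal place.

The untreated sources together contribute 10^(89/10) = 7.943e+08, i.e. 89.00 dB.
The limit corresponds to 10^(91/10) = 1.259e+09; subtracting the fixed part leaves 4.646e+08 for the chiller, i.e. 86.67 dB.
So the chiller must be reduced from 92 to 86.67 dB: IL = 5.33 dB.

5.3 dB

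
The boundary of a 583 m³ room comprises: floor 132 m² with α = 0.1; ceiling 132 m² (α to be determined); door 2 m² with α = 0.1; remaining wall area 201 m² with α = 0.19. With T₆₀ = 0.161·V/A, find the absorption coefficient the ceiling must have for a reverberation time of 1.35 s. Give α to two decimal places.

0.14

Required total absorption A = 0.161·583/1.35 = 69.53 m².
Absorption from the other surfaces = 132·0.1 + 2·0.1 + 201·0.19 = 51.59 m², so the ceiling must supply 17.94 m² over 132 m².
α = 17.94/132 = 0.136.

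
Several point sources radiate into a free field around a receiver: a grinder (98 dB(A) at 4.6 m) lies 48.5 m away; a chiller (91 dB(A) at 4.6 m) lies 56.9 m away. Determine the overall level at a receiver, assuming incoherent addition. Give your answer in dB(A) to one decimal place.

Apply inverse-square spreading to bring every level to the receiver, then sum 10^(L/10).
grinder: 98 − 20·log₁₀(48.5/4.6) = 98 − 20.46 = 77.54 dB(A).
chiller: 91 − 20·log₁₀(56.9/4.6) = 91 − 21.85 = 69.15 dB(A).
Σ 10^(L/10) = 6.499e+07 → L_total = 10·log₁₀(6.499e+07) = 78.13 dB(A).

78.1 dB(A)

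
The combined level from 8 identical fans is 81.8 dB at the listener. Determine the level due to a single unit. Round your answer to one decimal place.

8 equal contributions raise the level by 10·log₁₀ 8 = 9.031 dB, so each unit alone gives 81.8 − 9.031.

72.8 dB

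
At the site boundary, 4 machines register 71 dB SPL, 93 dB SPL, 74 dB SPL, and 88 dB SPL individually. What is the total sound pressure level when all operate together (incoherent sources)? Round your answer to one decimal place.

94.3 dB SPL

For uncorrelated sources the intensities add, so convert each level to linear form, sum, and take 10·log₁₀ of the total.
Σ 10^(L/10) = 10^(71/10) + 10^(93/10) + 10^(74/10) + 10^(88/10) = 2.664e+09.
L_total = 10·log₁₀(2.664e+09) = 94.26 dB SPL.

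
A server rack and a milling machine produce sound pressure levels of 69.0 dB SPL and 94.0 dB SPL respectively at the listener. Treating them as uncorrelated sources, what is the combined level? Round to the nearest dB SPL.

94 dB SPL

Incoherent sources combine by intensity addition: L_total = 10·log₁₀(Σ 10^(L_i/10)).
Σ 10^(L/10) = 10^(69.0/10) + 10^(94.0/10) = 2.520e+09.
L_total = 10·log₁₀(2.520e+09) = 94.01 dB SPL.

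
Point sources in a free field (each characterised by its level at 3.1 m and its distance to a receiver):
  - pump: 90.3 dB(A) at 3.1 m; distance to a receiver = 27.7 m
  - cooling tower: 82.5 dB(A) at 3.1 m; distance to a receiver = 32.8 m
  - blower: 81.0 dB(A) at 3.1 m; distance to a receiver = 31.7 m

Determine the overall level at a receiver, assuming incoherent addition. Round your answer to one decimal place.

72.1 dB(A)

Apply inverse-square spreading to bring every level to the receiver, then sum 10^(L/10).
pump: 90.3 − 20·log₁₀(27.7/3.1) = 90.3 − 19.02 = 71.28 dB(A).
cooling tower: 82.5 − 20·log₁₀(32.8/3.1) = 82.5 − 20.49 = 62.01 dB(A).
blower: 81.0 − 20·log₁₀(31.7/3.1) = 81.0 − 20.19 = 60.81 dB(A).
Σ 10^(L/10) = 1.621e+07 → L_total = 10·log₁₀(1.621e+07) = 72.10 dB(A).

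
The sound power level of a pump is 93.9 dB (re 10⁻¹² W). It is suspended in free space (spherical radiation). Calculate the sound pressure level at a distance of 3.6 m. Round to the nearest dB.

72 dB

The power spreads over a sphere of area 4π·r², so L_p = L_w − 10·log₁₀(4π·r²).
4π·r² = 162.9 m², 10·log₁₀ of that is 22.118 dB.
L_p = 93.9 − 22.118 = 71.78 dB.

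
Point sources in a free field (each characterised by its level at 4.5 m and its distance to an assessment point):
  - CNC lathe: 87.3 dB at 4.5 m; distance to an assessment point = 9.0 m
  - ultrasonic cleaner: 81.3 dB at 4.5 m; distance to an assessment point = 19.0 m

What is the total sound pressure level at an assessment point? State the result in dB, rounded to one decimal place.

Propagate each source to the receiver with L = L_ref − 20·log₁₀(r/r_ref), then add intensities.
CNC lathe: 87.3 − 20·log₁₀(9.0/4.5) = 87.3 − 6.02 = 81.28 dB.
ultrasonic cleaner: 81.3 − 20·log₁₀(19.0/4.5) = 81.3 − 12.51 = 68.79 dB.
Σ 10^(L/10) = 1.418e+08 → L_total = 10·log₁₀(1.418e+08) = 81.52 dB.

81.5 dB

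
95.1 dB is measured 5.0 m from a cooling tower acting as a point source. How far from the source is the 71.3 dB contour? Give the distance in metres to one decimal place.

The 23.8 dB drop corresponds to a distance ratio of 10^(23.8/20) for a point source.
r₂ = 5.0·10^((95.1−71.3)/20) = 5.0·10^(23.8/20) = 77.44 m.

77.4 m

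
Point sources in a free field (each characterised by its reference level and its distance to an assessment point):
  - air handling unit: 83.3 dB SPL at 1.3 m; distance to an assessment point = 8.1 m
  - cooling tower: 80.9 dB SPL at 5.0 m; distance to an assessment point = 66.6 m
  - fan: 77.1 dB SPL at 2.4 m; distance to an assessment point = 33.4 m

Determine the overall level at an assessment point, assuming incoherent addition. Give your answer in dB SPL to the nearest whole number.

Apply inverse-square spreading to bring every level to the receiver, then sum 10^(L/10).
air handling unit: 83.3 − 20·log₁₀(8.1/1.3) = 83.3 − 15.89 = 67.41 dB SPL.
cooling tower: 80.9 − 20·log₁₀(66.6/5.0) = 80.9 − 22.49 = 58.41 dB SPL.
fan: 77.1 − 20·log₁₀(33.4/2.4) = 77.1 − 22.87 = 54.23 dB SPL.
Σ 10^(L/10) = 6.465e+06 → L_total = 10·log₁₀(6.465e+06) = 68.11 dB SPL.

68 dB SPL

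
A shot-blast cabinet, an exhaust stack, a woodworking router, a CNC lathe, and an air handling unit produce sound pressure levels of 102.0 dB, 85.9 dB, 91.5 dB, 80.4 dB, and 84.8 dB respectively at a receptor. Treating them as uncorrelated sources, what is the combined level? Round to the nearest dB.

103 dB

Incoherent sources combine by intensity addition: L_total = 10·log₁₀(Σ 10^(L_i/10)).
Σ 10^(L/10) = 10^(102.0/10) + 10^(85.9/10) + 10^(91.5/10) + 10^(80.4/10) + 10^(84.8/10) = 1.806e+10.
L_total = 10·log₁₀(1.806e+10) = 102.57 dB.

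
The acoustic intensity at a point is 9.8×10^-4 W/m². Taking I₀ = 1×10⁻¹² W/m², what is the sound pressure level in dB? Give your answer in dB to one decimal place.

I/I₀ = 9.8×10^-4/10⁻¹² = 9.8×10^8, and L = 10·log₁₀(I/I₀).
L = 10·(0.9912 + 8) = 89.91 dB.

89.9 dB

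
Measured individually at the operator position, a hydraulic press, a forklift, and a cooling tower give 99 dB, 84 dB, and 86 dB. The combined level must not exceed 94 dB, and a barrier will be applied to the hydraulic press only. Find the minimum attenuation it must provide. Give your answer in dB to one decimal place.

Everything except the hydraulic press sums to 10^(84/10) + 10^(86/10) = 6.493e+08 in linear terms, 88.12 dB.
To meet 94 dB overall, the treated hydraulic press may contribute at most 10^(94/10) − 6.493e+08 = 1.863e+09, i.e. 92.70 dB.
So the hydraulic press must be reduced from 99 to 92.70 dB: IL = 6.30 dB.

6.3 dB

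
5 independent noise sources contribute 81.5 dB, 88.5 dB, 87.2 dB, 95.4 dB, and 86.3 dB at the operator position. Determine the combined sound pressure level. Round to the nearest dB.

For uncorrelated sources the intensities add, so convert each level to linear form, sum, and take 10·log₁₀ of the total.
Σ 10^(L/10) = 10^(81.5/10) + 10^(88.5/10) + 10^(87.2/10) + 10^(95.4/10) + 10^(86.3/10) = 5.268e+09.
L_total = 10·log₁₀(5.268e+09) = 97.22 dB.

97 dB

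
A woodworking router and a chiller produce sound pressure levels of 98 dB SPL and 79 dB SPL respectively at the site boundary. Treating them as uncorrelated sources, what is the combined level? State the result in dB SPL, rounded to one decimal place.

98.1 dB SPL

For uncorrelated sources the intensities add, so convert each level to linear form, sum, and take 10·log₁₀ of the total.
Σ 10^(L/10) = 10^(98/10) + 10^(79/10) = 6.389e+09.
L_total = 10·log₁₀(6.389e+09) = 98.05 dB SPL.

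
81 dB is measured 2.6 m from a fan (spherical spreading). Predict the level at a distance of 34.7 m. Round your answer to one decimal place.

58.5 dB

For a point source, L₂ = L₁ − 20·log₁₀(r₂/r₁).
L₂ = 81 − 20·log₁₀(34.7/2.6) = 81 − 22.507 = 58.49 dB.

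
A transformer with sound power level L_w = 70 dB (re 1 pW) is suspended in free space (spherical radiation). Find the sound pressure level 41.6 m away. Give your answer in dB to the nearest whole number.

27 dB

The power spreads over a sphere of area 4π·r², so L_p = L_w − 10·log₁₀(4π·r²).
4π·r² = 2.175e+04 m², 10·log₁₀ of that is 43.374 dB.
L_p = 70 − 43.374 = 26.63 dB.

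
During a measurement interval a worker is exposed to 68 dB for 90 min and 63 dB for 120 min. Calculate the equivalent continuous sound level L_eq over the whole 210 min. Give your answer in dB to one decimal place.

65.8 dB

Weight each interval's intensity by its duration and average over T = 210 min:
Σ tᵢ·10^(Lᵢ/10) = 90·10^(68/10) + 120·10^(63/10) = 8.073e+08.
L_eq = 10·log₁₀(8.073e+08/210) = 65.85 dB.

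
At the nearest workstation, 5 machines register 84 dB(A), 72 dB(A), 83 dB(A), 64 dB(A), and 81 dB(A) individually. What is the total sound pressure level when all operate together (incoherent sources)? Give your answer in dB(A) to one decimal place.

87.7 dB(A)

Incoherent sources combine by intensity addition: L_total = 10·log₁₀(Σ 10^(L_i/10)).
Σ 10^(L/10) = 10^(84/10) + 10^(72/10) + 10^(83/10) + 10^(64/10) + 10^(81/10) = 5.950e+08.
L_total = 10·log₁₀(5.950e+08) = 87.74 dB(A).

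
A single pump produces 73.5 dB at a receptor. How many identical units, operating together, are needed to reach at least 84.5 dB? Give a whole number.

Need L₁ + 10·log₁₀ N ≥ 84.5, i.e. log₁₀ N ≥ 1.10.
N ≥ 10^(11.0/10) = 12.589, so N = 13.

13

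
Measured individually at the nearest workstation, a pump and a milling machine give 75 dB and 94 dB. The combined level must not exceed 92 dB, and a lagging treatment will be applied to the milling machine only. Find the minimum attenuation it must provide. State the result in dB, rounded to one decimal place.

The untreated sources together contribute 10^(75/10) = 3.162e+07, i.e. 75.00 dB.
To meet 92 dB overall, the treated milling machine may contribute at most 10^(92/10) − 3.162e+07 = 1.553e+09, i.e. 91.91 dB.
Required insertion loss = 94 − 91.91 = 2.09 dB.

2.1 dB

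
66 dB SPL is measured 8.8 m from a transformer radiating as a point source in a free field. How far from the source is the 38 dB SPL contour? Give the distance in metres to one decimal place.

Point-source spreading drops the level by 20·log₁₀(r₂/r₁); inverting, r₂/r₁ = 10^(ΔL/20).
r₂ = 8.8·10^((66−38)/20) = 8.8·10^(28.0/20) = 221.05 m.

221.0 m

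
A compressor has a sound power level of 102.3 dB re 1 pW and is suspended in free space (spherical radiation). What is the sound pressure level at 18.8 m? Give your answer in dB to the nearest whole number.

66 dB

Free-field spherical radiation: L_p = L_w − 10·log₁₀(4π·r²), r = 18.8 m.
4π·r² = 4441 m², 10·log₁₀ of that is 36.475 dB.
L_p = 102.3 − 36.475 = 65.82 dB.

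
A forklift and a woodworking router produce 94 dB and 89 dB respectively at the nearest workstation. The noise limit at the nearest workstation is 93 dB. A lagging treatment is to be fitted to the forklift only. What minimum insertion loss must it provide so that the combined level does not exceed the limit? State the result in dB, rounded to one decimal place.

Everything except the forklift sums to 10^(89/10) = 7.943e+08 in linear terms, 89.00 dB.
To meet 93 dB overall, the treated forklift may contribute at most 10^(93/10) − 7.943e+08 = 1.201e+09, i.e. 90.80 dB.
Required insertion loss = 94 − 90.80 = 3.20 dB.

3.2 dB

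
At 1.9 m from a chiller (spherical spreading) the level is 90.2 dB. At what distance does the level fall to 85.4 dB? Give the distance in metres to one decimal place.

3.3 m

Point-source spreading drops the level by 20·log₁₀(r₂/r₁); inverting, r₂/r₁ = 10^(ΔL/20).
r₂ = 1.9·10^((90.2−85.4)/20) = 1.9·10^(4.8/20) = 3.30 m.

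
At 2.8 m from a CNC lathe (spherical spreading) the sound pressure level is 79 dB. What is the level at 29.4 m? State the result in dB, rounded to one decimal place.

58.6 dB

Point-source attenuation: ΔL = 20·log₁₀(r₂/r₁) = 20·log₁₀(29.4/2.8) = 20.424 dB.
L₂ = 79 − 20·log₁₀(29.4/2.8) = 79 − 20.424 = 58.58 dB.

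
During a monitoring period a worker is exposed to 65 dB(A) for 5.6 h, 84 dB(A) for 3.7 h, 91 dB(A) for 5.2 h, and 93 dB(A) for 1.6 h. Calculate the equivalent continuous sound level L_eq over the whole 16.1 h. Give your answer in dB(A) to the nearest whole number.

The energy average is taken in the linear domain: L_eq = 10·log₁₀[(Σ tᵢ·10^(Lᵢ/10))/T], T = 16.1 h.
Σ tᵢ·10^(Lᵢ/10) = 5.6·10^(65/10) + 3.7·10^(84/10) + 5.2·10^(91/10) + 1.6·10^(93/10) = 1.069e+10.
L_eq = 10·log₁₀(1.069e+10/16.1) = 88.22 dB(A).

88 dB(A)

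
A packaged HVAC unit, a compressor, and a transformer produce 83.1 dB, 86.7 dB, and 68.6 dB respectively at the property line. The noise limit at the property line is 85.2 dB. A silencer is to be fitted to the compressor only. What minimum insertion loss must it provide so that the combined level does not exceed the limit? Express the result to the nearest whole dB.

6 dB

Everything except the compressor sums to 10^(83.1/10) + 10^(68.6/10) = 2.114e+08 in linear terms, 83.25 dB.
To meet 85.2 dB overall, the treated compressor may contribute at most 10^(85.2/10) − 2.114e+08 = 1.197e+08, i.e. 80.78 dB.
So the compressor must be reduced from 86.7 to 80.78 dB: IL = 5.92 dB.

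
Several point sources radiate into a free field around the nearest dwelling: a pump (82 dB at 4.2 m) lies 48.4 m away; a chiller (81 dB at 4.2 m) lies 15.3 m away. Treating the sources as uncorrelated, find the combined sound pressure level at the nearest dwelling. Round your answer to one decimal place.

70.3 dB

First find each source's level at the receiver (point-source: −20·log₁₀(r/r_ref)), then combine on an intensity basis.
pump: 82 − 20·log₁₀(48.4/4.2) = 82 − 21.23 = 60.77 dB.
chiller: 81 − 20·log₁₀(15.3/4.2) = 81 − 11.23 = 69.77 dB.
Σ 10^(L/10) = 1.068e+07 → L_total = 10·log₁₀(1.068e+07) = 70.29 dB.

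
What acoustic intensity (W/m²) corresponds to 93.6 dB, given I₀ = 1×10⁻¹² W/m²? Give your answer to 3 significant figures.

I = I₀·10^(L/10) = 10⁻¹² × 10^(93.6/10) = 10^(-2.640).

0.00229 W/m²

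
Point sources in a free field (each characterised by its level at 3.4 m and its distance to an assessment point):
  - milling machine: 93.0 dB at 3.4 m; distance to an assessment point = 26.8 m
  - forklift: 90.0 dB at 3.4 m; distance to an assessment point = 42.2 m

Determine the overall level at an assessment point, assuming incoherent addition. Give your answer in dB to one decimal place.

75.9 dB

First find each source's level at the receiver (point-source: −20·log₁₀(r/r_ref)), then combine on an intensity basis.
milling machine: 93.0 − 20·log₁₀(26.8/3.4) = 93.0 − 17.93 = 75.07 dB.
forklift: 90.0 − 20·log₁₀(42.2/3.4) = 90.0 − 21.88 = 68.12 dB.
Σ 10^(L/10) = 3.860e+07 → L_total = 10·log₁₀(3.860e+07) = 75.87 dB.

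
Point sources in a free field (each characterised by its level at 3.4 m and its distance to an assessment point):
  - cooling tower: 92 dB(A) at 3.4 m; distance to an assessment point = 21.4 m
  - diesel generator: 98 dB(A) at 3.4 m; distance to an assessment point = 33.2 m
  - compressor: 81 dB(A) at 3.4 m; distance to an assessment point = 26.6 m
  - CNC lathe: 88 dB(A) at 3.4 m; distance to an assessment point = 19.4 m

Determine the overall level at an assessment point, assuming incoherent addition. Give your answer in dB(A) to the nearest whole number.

81 dB(A)

First find each source's level at the receiver (point-source: −20·log₁₀(r/r_ref)), then combine on an intensity basis.
cooling tower: 92 − 20·log₁₀(21.4/3.4) = 92 − 15.98 = 76.02 dB(A).
diesel generator: 98 − 20·log₁₀(33.2/3.4) = 98 − 19.79 = 78.21 dB(A).
compressor: 81 − 20·log₁₀(26.6/3.4) = 81 − 17.87 = 63.13 dB(A).
CNC lathe: 88 − 20·log₁₀(19.4/3.4) = 88 − 15.13 = 72.87 dB(A).
Σ 10^(L/10) = 1.276e+08 → L_total = 10·log₁₀(1.276e+08) = 81.06 dB(A).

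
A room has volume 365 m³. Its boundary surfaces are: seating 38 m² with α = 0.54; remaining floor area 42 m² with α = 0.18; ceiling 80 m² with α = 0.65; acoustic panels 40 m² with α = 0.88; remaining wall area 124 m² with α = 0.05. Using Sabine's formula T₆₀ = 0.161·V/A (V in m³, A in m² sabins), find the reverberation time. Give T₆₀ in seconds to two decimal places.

Summing Sᵢαᵢ: 38·0.54 + 42·0.18 + 80·0.65 + 40·0.88 + 124·0.05 = 121.48 m².
T₆₀ = 0.161·V/A = 0.161·365/121.48 = 0.484 s.

0.48 s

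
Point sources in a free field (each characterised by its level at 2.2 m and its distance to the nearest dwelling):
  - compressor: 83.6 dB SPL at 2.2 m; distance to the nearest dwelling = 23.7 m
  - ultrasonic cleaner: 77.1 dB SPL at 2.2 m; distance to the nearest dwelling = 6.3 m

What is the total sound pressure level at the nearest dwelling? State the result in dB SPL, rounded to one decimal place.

69.2 dB SPL

First find each source's level at the receiver (point-source: −20·log₁₀(r/r_ref)), then combine on an intensity basis.
compressor: 83.6 − 20·log₁₀(23.7/2.2) = 83.6 − 20.65 = 62.95 dB SPL.
ultrasonic cleaner: 77.1 − 20·log₁₀(6.3/2.2) = 77.1 − 9.14 = 67.96 dB SPL.
Σ 10^(L/10) = 8.228e+06 → L_total = 10·log₁₀(8.228e+06) = 69.15 dB SPL.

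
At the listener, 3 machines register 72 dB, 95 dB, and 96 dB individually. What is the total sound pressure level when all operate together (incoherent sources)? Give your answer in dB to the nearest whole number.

99 dB

Incoherent sources combine by intensity addition: L_total = 10·log₁₀(Σ 10^(L_i/10)).
Σ 10^(L/10) = 10^(72/10) + 10^(95/10) + 10^(96/10) = 7.159e+09.
L_total = 10·log₁₀(7.159e+09) = 98.55 dB.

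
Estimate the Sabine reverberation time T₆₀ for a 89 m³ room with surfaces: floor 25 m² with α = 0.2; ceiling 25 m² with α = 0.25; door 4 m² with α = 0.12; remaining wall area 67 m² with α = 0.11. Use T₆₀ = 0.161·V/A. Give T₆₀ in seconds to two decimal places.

Summing Sᵢαᵢ: 25·0.2 + 25·0.25 + 4·0.12 + 67·0.11 = 19.10 m².
T₆₀ = 0.161 × 89 / 19.10 = 0.750 s.

0.75 s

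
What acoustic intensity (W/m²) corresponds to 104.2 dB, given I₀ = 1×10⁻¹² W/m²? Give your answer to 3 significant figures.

0.0263 W/m²

I = I₀·10^(L/10) = 10⁻¹² × 10^(104.2/10) = 10^(-1.580).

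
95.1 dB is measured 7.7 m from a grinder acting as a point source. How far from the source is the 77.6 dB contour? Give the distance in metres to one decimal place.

57.7 m

Point-source spreading drops the level by 20·log₁₀(r₂/r₁); inverting, r₂/r₁ = 10^(ΔL/20).
r₂ = 7.7·10^((95.1−77.6)/20) = 7.7·10^(17.5/20) = 57.74 m.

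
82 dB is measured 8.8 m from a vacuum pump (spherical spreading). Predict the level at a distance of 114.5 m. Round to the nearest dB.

Spherical spreading from a point source gives a 20·log₁₀(r₂/r₁) drop.
L₂ = 82 − 20·log₁₀(114.5/8.8) = 82 − 22.286 = 59.71 dB.

60 dB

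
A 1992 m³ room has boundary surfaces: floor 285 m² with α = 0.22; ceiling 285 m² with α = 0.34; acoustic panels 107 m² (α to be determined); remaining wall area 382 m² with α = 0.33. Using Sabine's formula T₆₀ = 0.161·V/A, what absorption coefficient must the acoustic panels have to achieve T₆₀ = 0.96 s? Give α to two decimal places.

0.45

Required total absorption A = 0.161·1992/0.96 = 334.07 m².
Absorption from the other surfaces = 285·0.22 + 285·0.34 + 382·0.33 = 285.66 m², so the acoustic panels must supply 48.41 m² over 107 m².
α = 48.41/107 = 0.452.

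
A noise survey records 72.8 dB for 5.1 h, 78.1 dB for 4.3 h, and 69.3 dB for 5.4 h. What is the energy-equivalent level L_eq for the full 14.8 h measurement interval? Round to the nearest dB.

Weight each interval's intensity by its duration and average over T = 14.8 h:
Σ tᵢ·10^(Lᵢ/10) = 5.1·10^(72.8/10) + 4.3·10^(78.1/10) + 5.4·10^(69.3/10) = 4.208e+08.
L_eq = 10·log₁₀(4.208e+08/14.8) = 74.54 dB.

75 dB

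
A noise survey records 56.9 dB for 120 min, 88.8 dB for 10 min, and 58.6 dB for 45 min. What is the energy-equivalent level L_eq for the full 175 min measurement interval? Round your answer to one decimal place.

76.4 dB

Weight each interval's intensity by its duration and average over T = 175 min:
Σ tᵢ·10^(Lᵢ/10) = 120·10^(56.9/10) + 10·10^(88.8/10) + 45·10^(58.6/10) = 7.677e+09.
L_eq = 10·log₁₀(7.677e+09/175) = 76.42 dB.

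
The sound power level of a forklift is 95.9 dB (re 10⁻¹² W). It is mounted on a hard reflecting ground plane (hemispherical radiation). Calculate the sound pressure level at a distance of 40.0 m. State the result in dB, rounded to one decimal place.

55.9 dB

L_p = L_w − 10·log₁₀(2π·r²) with r = 40.0 m.
2π·r² = 1.005e+04 m², 10·log₁₀ of that is 40.023 dB.
L_p = 95.9 − 40.023 = 55.88 dB.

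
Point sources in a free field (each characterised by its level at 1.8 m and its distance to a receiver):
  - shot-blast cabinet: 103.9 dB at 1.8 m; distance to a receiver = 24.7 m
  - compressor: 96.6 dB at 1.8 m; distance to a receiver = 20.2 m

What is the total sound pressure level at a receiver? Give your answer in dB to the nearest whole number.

First find each source's level at the receiver (point-source: −20·log₁₀(r/r_ref)), then combine on an intensity basis.
shot-blast cabinet: 103.9 − 20·log₁₀(24.7/1.8) = 103.9 − 22.75 = 81.15 dB.
compressor: 96.6 − 20·log₁₀(20.2/1.8) = 96.6 − 21.00 = 75.60 dB.
Σ 10^(L/10) = 1.667e+08 → L_total = 10·log₁₀(1.667e+08) = 82.22 dB.

82 dB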